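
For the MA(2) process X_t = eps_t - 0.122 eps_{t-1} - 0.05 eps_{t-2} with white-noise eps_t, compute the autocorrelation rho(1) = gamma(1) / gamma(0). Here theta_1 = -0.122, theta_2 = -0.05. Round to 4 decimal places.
\rho(1) = -0.1139

For an MA(q) process with theta_0 = 1, the autocovariance is
  gamma(k) = sigma^2 * sum_{i=0..q-k} theta_i * theta_{i+k},
and rho(k) = gamma(k) / gamma(0). Sigma^2 cancels.
  numerator   = (1)*(-0.122) + (-0.122)*(-0.05) = -0.1159.
  denominator = (1)^2 + (-0.122)^2 + (-0.05)^2 = 1.017384.
  rho(1) = -0.1159 / 1.017384 = -0.1139.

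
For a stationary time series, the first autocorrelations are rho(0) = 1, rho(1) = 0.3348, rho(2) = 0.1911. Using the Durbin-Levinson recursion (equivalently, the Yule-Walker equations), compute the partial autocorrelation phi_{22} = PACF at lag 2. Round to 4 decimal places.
\phi_{22} = 0.0890

The PACF at lag k is phi_{kk}, the last component of the solution
to the Yule-Walker system G_k phi = r_k where
  (G_k)_{ij} = rho(|i - j|), (r_k)_i = rho(i), i,j = 1..k.
Equivalently, Durbin-Levinson gives phi_{kk} iteratively:
  phi_{11} = rho(1)
  phi_{kk} = [rho(k) - sum_{j=1..k-1} phi_{k-1,j} rho(k-j)]
            / [1 - sum_{j=1..k-1} phi_{k-1,j} rho(j)],
  phi_{k,j} = phi_{k-1,j} - phi_{kk} phi_{k-1,k-j},  j = 1..k-1.
Step k = 1:
  phi_11 = rho(1) = 0.3348.
Step k = 2:
  phi_22 = [rho(2) - phi_11 rho(1)] / [1 - phi_11 rho(1)] = [0.1911 - (0.3348)(0.3348)] / [1 - (0.3348)(0.3348)]
         = 0.07900896 / 0.88790896 = 0.089.
Therefore phi_{22} = 0.0890.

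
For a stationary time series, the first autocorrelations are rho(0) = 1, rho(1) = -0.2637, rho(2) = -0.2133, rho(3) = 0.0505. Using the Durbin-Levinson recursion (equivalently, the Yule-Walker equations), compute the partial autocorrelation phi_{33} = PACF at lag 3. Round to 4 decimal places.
\phi_{33} = -0.1220

The PACF at lag k is phi_{kk}, the last component of the solution
to the Yule-Walker system G_k phi = r_k where
  (G_k)_{ij} = rho(|i - j|), (r_k)_i = rho(i), i,j = 1..k.
Equivalently, Durbin-Levinson gives phi_{kk} iteratively:
  phi_{11} = rho(1)
  phi_{kk} = [rho(k) - sum_{j=1..k-1} phi_{k-1,j} rho(k-j)]
            / [1 - sum_{j=1..k-1} phi_{k-1,j} rho(j)],
  phi_{k,j} = phi_{k-1,j} - phi_{kk} phi_{k-1,k-j},  j = 1..k-1.
Step k = 1:
  phi_11 = rho(1) = -0.2637.
Step k = 2:
  phi_22 = [rho(2) - phi_11 rho(1)] / [1 - phi_11 rho(1)] = [-0.2133 - (-0.2637)(-0.2637)] / [1 - (-0.2637)(-0.2637)]
         = -0.28283769 / 0.93046231 = -0.303975.
  Update: phi_21 = phi_11 - phi_22 phi_11 = -0.2637 - (-0.303975)(-0.2637) = -0.343858.
Step k = 3:
  phi_33 = [rho(3) - phi_21 rho(2) - phi_22 rho(1)] / [1 - phi_21 rho(1) - phi_22 rho(2)]
    numerator   = 0.0505 - (-0.343858)(-0.2133) - (-0.303975)(-0.2637) = -0.1030033
    denominator = 1 - (-0.343858)(-0.2637) - (-0.303975)(-0.2133) = 0.8444866
  phi_33 = -0.1030033 / 0.8444866 = -0.122.
Therefore phi_{33} = -0.1220.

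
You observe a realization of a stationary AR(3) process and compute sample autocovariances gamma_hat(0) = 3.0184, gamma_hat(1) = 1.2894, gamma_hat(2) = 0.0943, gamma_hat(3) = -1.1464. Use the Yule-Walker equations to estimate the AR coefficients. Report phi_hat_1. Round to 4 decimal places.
\hat\phi_{1} = 0.4320

The Yule-Walker equations for an AR(p) process read, in matrix form,
  Gamma_p phi = r_p,   with   (Gamma_p)_{ij} = gamma(|i - j|),
                       (r_p)_i = gamma(i),   i,j = 1..p.
Substitute the sample gammas (Toeplitz matrix and right-hand side of size 3):
  Gamma_p = [[3.0184, 1.2894, 0.0943], [1.2894, 3.0184, 1.2894], [0.0943, 1.2894, 3.0184]]
  r_p     = [1.2894, 0.0943, -1.1464]
Written out (R1..R3):
  (R1) 3.0184 phi_1 + 1.2894 phi_2 + 0.0943 phi_3 = 1.2894
  (R2) 1.2894 phi_1 + 3.0184 phi_2 + 1.2894 phi_3 = 0.0943
  (R3) 0.0943 phi_1 + 1.2894 phi_2 + 3.0184 phi_3 = -1.1464
Gaussian elimination:
  R2 <- R2 - (1.2894/3.0184) R1 = R2 - (0.42718) R1:  2.467594 phi_2 + 1.249117 phi_3 = -0.456506
  R3 <- R3 - (0.0943/3.0184) R1 = R3 - (0.031242) R1:  1.249117 phi_2 + 3.015454 phi_3 = -1.186683
  R3 <- R3 - (1.249117/2.467594) R2 = R3 - (0.506208) R2:  2.38314 phi_3 = -0.955596
Back-substitution:
  phi_hat_3 = -0.955596 / 2.38314 = -0.400982
  phi_hat_2 = (-0.456506 - (1.249117)(-0.400982)) / 2.467594 = 0.01798
  phi_hat_1 = (1.2894 - (1.2894)(0.01798) - (0.0943)(-0.400982)) / 3.0184 = 0.432027
So phi_hat = [0.4320, 0.0180, -0.4010].
Therefore phi_hat_1 = 0.4320.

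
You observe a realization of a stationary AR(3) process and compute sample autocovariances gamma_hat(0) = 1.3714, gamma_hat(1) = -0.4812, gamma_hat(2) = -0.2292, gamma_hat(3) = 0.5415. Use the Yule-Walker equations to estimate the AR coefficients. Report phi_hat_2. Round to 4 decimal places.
\hat\phi_{2} = -0.2110

The Yule-Walker equations for an AR(p) process read, in matrix form,
  Gamma_p phi = r_p,   with   (Gamma_p)_{ij} = gamma(|i - j|),
                       (r_p)_i = gamma(i),   i,j = 1..p.
Substitute the sample gammas (Toeplitz matrix and right-hand side of size 3):
  Gamma_p = [[1.3714, -0.4812, -0.2292], [-0.4812, 1.3714, -0.4812], [-0.2292, -0.4812, 1.3714]]
  r_p     = [-0.4812, -0.2292, 0.5415]
Written out (R1..R3):
  (R1) 1.3714 phi_1 - 0.4812 phi_2 - 0.2292 phi_3 = -0.4812
  (R2) -0.4812 phi_1 + 1.3714 phi_2 - 0.4812 phi_3 = -0.2292
  (R3) -0.2292 phi_1 - 0.4812 phi_2 + 1.3714 phi_3 = 0.5415
Gaussian elimination:
  R2 <- R2 - (-0.4812/1.3714) R1 = R2 - (-0.350882) R1:  1.202555 phi_2 - 0.561622 phi_3 = -0.398045
  R3 <- R3 - (-0.2292/1.3714) R1 = R3 - (-0.167128) R1:  -0.561622 phi_2 + 1.333094 phi_3 = 0.461078
  R3 <- R3 - (-0.561622/1.202555) R2 = R3 - (-0.467024) R2:  1.070803 phi_3 = 0.275181
Back-substitution:
  phi_hat_3 = 0.275181 / 1.070803 = 0.256986
  phi_hat_2 = (-0.398045 - (-0.561622)(0.256986)) / 1.202555 = -0.21098
  phi_hat_1 = (-0.4812 - (-0.4812)(-0.21098) - (-0.2292)(0.256986)) / 1.3714 = -0.381962
So phi_hat = [-0.3820, -0.2110, 0.2570].
Therefore phi_hat_2 = -0.2110.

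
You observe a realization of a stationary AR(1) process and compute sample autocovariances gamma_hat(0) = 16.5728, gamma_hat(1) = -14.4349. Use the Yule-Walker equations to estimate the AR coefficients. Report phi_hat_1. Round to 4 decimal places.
\hat\phi_{1} = -0.8710

The Yule-Walker equations for an AR(p) process read, in matrix form,
  Gamma_p phi = r_p,   with   (Gamma_p)_{ij} = gamma(|i - j|),
                       (r_p)_i = gamma(i),   i,j = 1..p.
Substitute the sample gammas (Toeplitz matrix and right-hand side of size 1):
  Gamma_p = [[16.5728]]
  r_p     = [-14.4349]
With p = 1 this is the single equation gamma(0) phi_1 = gamma(1):
  phi_hat_1 = gamma(1) / gamma(0) = -14.4349 / 16.5728 = -0.8710.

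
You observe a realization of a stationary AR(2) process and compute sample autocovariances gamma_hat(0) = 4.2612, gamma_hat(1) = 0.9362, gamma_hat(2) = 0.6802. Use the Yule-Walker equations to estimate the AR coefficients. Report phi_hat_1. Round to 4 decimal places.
\hat\phi_{1} = 0.1940

The Yule-Walker equations for an AR(p) process read, in matrix form,
  Gamma_p phi = r_p,   with   (Gamma_p)_{ij} = gamma(|i - j|),
                       (r_p)_i = gamma(i),   i,j = 1..p.
Substitute the sample gammas (Toeplitz matrix and right-hand side of size 2):
  Gamma_p = [[4.2612, 0.9362], [0.9362, 4.2612]]
  r_p     = [0.9362, 0.6802]
Written out:
  4.2612 phi_1 + 0.9362 phi_2 = 0.9362
  0.9362 phi_1 + 4.2612 phi_2 = 0.6802
Solve by Cramer's rule:
  det = gamma(0)^2 - gamma(1)^2 = (4.2612)^2 - (0.9362)^2 = 18.15782544 - 0.87647044 = 17.281355
  phi_hat_1 = [gamma(1) gamma(0) - gamma(1) gamma(2)] / det = [(0.9362)(4.2612) - (0.9362)(0.6802)] / 17.281355 = 3.3525322 / 17.281355 = 0.194
  phi_hat_2 = [gamma(0) gamma(2) - gamma(1)^2] / det = [(4.2612)(0.6802) - (0.9362)^2] / 17.281355 = 2.0219978 / 17.281355 = 0.117
So phi_hat = [0.1940, 0.1170].
Therefore phi_hat_1 = 0.1940.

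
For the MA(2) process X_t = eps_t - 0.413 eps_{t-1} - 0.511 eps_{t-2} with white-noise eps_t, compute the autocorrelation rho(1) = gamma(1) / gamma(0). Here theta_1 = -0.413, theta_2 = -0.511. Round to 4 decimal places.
\rho(1) = -0.1411

For an MA(q) process with theta_0 = 1, the autocovariance is
  gamma(k) = sigma^2 * sum_{i=0..q-k} theta_i * theta_{i+k},
and rho(k) = gamma(k) / gamma(0). Sigma^2 cancels.
  numerator   = (1)*(-0.413) + (-0.413)*(-0.511) = -0.201957.
  denominator = (1)^2 + (-0.413)^2 + (-0.511)^2 = 1.43169.
  rho(1) = -0.201957 / 1.43169 = -0.1411.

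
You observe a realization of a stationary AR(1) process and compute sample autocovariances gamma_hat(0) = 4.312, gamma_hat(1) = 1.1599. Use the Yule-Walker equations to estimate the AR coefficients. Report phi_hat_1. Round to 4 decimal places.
\hat\phi_{1} = 0.2690

The Yule-Walker equations for an AR(p) process read, in matrix form,
  Gamma_p phi = r_p,   with   (Gamma_p)_{ij} = gamma(|i - j|),
                       (r_p)_i = gamma(i),   i,j = 1..p.
Substitute the sample gammas (Toeplitz matrix and right-hand side of size 1):
  Gamma_p = [[4.312]]
  r_p     = [1.1599]
With p = 1 this is the single equation gamma(0) phi_1 = gamma(1):
  phi_hat_1 = gamma(1) / gamma(0) = 1.1599 / 4.312 = 0.2690.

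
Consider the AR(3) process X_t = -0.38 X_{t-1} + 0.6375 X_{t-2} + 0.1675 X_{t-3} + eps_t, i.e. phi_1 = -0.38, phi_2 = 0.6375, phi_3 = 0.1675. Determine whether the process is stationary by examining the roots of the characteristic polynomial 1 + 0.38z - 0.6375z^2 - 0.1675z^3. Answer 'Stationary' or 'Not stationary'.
\text{Stationary}

The AR(p) characteristic polynomial is P(z) = 1 + 0.38z - 0.6375z^2 - 0.1675z^3.
Stationarity requires all roots to lie outside the unit circle, i.e. |z| > 1 for every root.
Degree 3: look for a simple real root z0 first, then factor out (1 - z/z0) and solve the remaining quadratic.
Testing z0 = -4: P(-4) = 1 + (0.38)(-4) + (-0.6375)(-4)^2 + (-0.1675)(-4)^3
  = 1 + (-1.52) + (-10.2) + (10.72) = 0.  So z_0 = -4 is a root, |z_0| = 4.
Divide out the factor (1 + 0.25 z) = (1 - z/z0) (since 1/z0 = -0.25):
  P(z) = (1 + 0.25 z)(1 + (0.13) z + (-0.67) z^2)
  [check: z-coef 0.13 - (-0.25) = 0.38; z^2-coef -0.67 - (-0.25)(0.13) = -0.6375; z^3-coef -(-0.25)(-0.67) = -0.1675.]
Remaining roots from the quadratic factor 1 + (0.13) z + (-0.67) z^2:
  Set 1 + (0.13) z + (-0.67) z^2 = 0, i.e. a z^2 + b z + c = 0 with a = -0.67, b = 0.13, c = 1.
  Discriminant D = b^2 - 4ac = (0.13)^2 - 4*(-0.67)*1 = 0.0169 - (-2.68) = 2.6969.
  D >= 0, so the roots are real: z = (-b +/- sqrt(D)) / (2a) = (-0.13 +/- 1.642224) / (-1.34).
    z_1 = (-0.13 + 1.642224) / (-1.34) = -1.1285,   |z_1| = 1.1285.
    z_2 = (-0.13 - 1.642224) / (-1.34) = 1.3226,   |z_2| = 1.3226.
Moduli of all roots: 4.0000, 1.1285, 1.3226.
All moduli strictly greater than 1? Yes.
Verdict: Stationary.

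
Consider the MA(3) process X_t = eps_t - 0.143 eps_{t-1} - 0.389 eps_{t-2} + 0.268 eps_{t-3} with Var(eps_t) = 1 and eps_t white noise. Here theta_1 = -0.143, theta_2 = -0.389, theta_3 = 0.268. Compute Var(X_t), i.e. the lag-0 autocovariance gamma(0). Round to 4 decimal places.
\gamma(0) = 1.2436

For an MA(q) process X_t = eps_t + sum_i theta_i eps_{t-i} with
Var(eps_t) = sigma^2, the variance is
  gamma(0) = sigma^2 * (1 + sum_i theta_i^2).
  sum_i theta_i^2 = (-0.143)^2 + (-0.389)^2 + (0.268)^2 = 0.020449 + 0.151321 + 0.071824 = 0.243594.
  gamma(0) = 1 * (1 + 0.243594) = 1 * 1.243594 = 1.243594, which rounds to 1.2436.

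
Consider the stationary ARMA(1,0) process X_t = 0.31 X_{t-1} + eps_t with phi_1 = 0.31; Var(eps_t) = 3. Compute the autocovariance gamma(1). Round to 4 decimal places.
\gamma(1) = 1.0289

Multiply the model equation by X_{t-k} and take expectations. With theta_0 = psi_0 = 1 and psi_j the MA(infinity) weights, this gives
  gamma(k) - sum_i phi_i gamma(k-i) = c_k,
  c_k = sigma^2 * sum_{j=k..q} theta_j psi_{j-k}   (c_k = 0 for k > q),
using gamma(-m) = gamma(m).
Pure AR (q = 0): c_0 = sigma^2 = 3, c_k = 0 for k >= 1.
Equations for k = 0 and k = 1 (AR order 1):
  gamma(0) = phi_1 gamma(1) + c_0
  gamma(1) = phi_1 gamma(0) + c_1
Substituting the second into the first: gamma(0) (1 - phi_1^2) = c_0 + phi_1 c_1, so
  gamma(0) = c_0 / (1 - phi_1^2) = 3 / (1 - (0.31)^2) = 3 / 0.9039 = 3.318951.
  gamma(1) = phi_1 gamma(0) = (0.31)(3.318951) = 1.028875.
Therefore gamma(1) = 1.0289 (to 4 decimal places).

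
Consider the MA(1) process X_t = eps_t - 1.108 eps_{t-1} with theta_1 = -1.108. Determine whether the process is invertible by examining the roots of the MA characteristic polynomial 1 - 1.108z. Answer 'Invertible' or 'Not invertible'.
\text{Not invertible}

The MA(q) characteristic polynomial is P(z) = 1 - 1.108z.
Invertibility requires all roots to lie outside the unit circle, i.e. |z| > 1 for every root.
This is linear in z: 1 + (-1.108) z = 0  =>  z = -1/(-1.108) = 0.902527,  |z| = 0.902527.
Moduli of all roots: 0.9025.
All moduli strictly greater than 1? No.
Verdict: Not invertible.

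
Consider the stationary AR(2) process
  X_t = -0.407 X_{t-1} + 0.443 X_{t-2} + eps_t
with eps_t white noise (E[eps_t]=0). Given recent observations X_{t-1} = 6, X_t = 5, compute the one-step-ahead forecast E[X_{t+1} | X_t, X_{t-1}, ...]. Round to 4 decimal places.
E[X_{t+1} \mid \mathcal F_t] = 0.6230

For an AR(p) model X_t = c + sum_i phi_i X_{t-i} + eps_t, the
one-step-ahead conditional mean is
  E[X_{t+1} | X_t, ...] = c + sum_i phi_i X_{t+1-i}.
Substitute known values:
  E[X_{t+1} | ...] = (-0.407) * (5) + (0.443) * (6)
                   = 0.6230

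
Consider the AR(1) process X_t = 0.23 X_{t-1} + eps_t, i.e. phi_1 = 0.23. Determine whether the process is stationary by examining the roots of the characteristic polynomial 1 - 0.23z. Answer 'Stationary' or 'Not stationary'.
\text{Stationary}

The AR(p) characteristic polynomial is P(z) = 1 - 0.23z.
Stationarity requires all roots to lie outside the unit circle, i.e. |z| > 1 for every root.
This is linear in z: 1 + (-0.23) z = 0  =>  z = -1/(-0.23) = 4.347826,  |z| = 4.347826.
Moduli of all roots: 4.3478.
All moduli strictly greater than 1? Yes.
Verdict: Stationary.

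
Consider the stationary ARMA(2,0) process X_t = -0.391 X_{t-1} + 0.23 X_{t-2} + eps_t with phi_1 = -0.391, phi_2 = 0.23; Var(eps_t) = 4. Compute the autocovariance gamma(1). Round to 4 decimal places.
\gamma(1) = -2.8897

Multiply the model equation by X_{t-k} and take expectations. With theta_0 = psi_0 = 1 and psi_j the MA(infinity) weights, this gives
  gamma(k) - sum_i phi_i gamma(k-i) = c_k,
  c_k = sigma^2 * sum_{j=k..q} theta_j psi_{j-k}   (c_k = 0 for k > q),
using gamma(-m) = gamma(m).
Pure AR (q = 0): c_0 = sigma^2 = 4, c_k = 0 for k >= 1.
Equations for k = 0, 1, 2 (AR order 2, c_2 = 0):
  (E0) gamma(0) = phi_1 gamma(1) + phi_2 gamma(2) + c_0
  (E1) gamma(1) = phi_1 gamma(0) + phi_2 gamma(1) + c_1
  (E2) gamma(2) = phi_1 gamma(1) + phi_2 gamma(0)
From (E1): gamma(1) = A gamma(0) + B with
  A = phi_1 / (1 - phi_2) = -0.391 / 0.77 = -0.507792,   B = c_1 / (1 - phi_2) = 0 / 0.77 = 0.
Insert (E2) into (E0): gamma(0) (1 - phi_2^2) = phi_1 (1 + phi_2) gamma(1) + c_0.
  phi_1 (1 + phi_2) = (-0.391)(1.23) = -0.48093,   1 - phi_2^2 = 0.9471.
Replace gamma(1) by A gamma(0) + B and collect gamma(0):
  gamma(0) [0.9471 - (-0.48093)(-0.507792)] = c_0 = 4
  gamma(0) * 0.702887 = 4
  gamma(0) = 4 / 0.702887 = 5.690811.
  gamma(1) = A gamma(0) = (-0.507792)(5.690811) = -2.88975.
Therefore gamma(1) = -2.8897 (to 4 decimal places).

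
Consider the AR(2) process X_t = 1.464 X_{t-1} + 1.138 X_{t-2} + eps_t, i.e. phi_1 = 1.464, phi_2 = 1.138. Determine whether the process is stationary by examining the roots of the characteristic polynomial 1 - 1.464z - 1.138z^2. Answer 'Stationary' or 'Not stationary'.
\text{Not stationary}

The AR(p) characteristic polynomial is P(z) = 1 - 1.464z - 1.138z^2.
Stationarity requires all roots to lie outside the unit circle, i.e. |z| > 1 for every root.
Set 1 + (-1.464) z + (-1.138) z^2 = 0, i.e. a z^2 + b z + c = 0 with a = -1.138, b = -1.464, c = 1.
Discriminant D = b^2 - 4ac = (-1.464)^2 - 4*(-1.138)*1 = 2.143296 - (-4.552) = 6.695296.
D >= 0, so the roots are real: z = (-b +/- sqrt(D)) / (2a) = (1.464 +/- 2.587527) / (-2.276).
  z_1 = (1.464 + 2.587527) / (-2.276) = -1.7801,   |z_1| = 1.7801.
  z_2 = (1.464 - 2.587527) / (-2.276) = 0.4936,   |z_2| = 0.4936.
Moduli of all roots: 1.7801, 0.4936.
All moduli strictly greater than 1? No.
Verdict: Not stationary.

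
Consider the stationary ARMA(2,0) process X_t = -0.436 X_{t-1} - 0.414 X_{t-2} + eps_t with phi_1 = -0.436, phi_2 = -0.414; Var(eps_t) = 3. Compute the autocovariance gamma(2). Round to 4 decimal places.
\gamma(2) = -1.1185

Multiply the model equation by X_{t-k} and take expectations. With theta_0 = psi_0 = 1 and psi_j the MA(infinity) weights, this gives
  gamma(k) - sum_i phi_i gamma(k-i) = c_k,
  c_k = sigma^2 * sum_{j=k..q} theta_j psi_{j-k}   (c_k = 0 for k > q),
using gamma(-m) = gamma(m).
Pure AR (q = 0): c_0 = sigma^2 = 3, c_k = 0 for k >= 1.
Equations for k = 0, 1, 2 (AR order 2, c_2 = 0):
  (E0) gamma(0) = phi_1 gamma(1) + phi_2 gamma(2) + c_0
  (E1) gamma(1) = phi_1 gamma(0) + phi_2 gamma(1) + c_1
  (E2) gamma(2) = phi_1 gamma(1) + phi_2 gamma(0)
From (E1): gamma(1) = A gamma(0) + B with
  A = phi_1 / (1 - phi_2) = -0.436 / 1.414 = -0.308345,   B = c_1 / (1 - phi_2) = 0 / 1.414 = 0.
Insert (E2) into (E0): gamma(0) (1 - phi_2^2) = phi_1 (1 + phi_2) gamma(1) + c_0.
  phi_1 (1 + phi_2) = (-0.436)(0.586) = -0.255496,   1 - phi_2^2 = 0.828604.
Replace gamma(1) by A gamma(0) + B and collect gamma(0):
  gamma(0) [0.828604 - (-0.255496)(-0.308345)] = c_0 = 3
  gamma(0) * 0.749823 = 3
  gamma(0) = 3 / 0.749823 = 4.000944.
  gamma(1) = A gamma(0) = (-0.308345)(4.000944) = -1.233672.
  gamma(2) = phi_1 gamma(1) + phi_2 gamma(0) = (-0.436)(-1.233672) + (-0.414)(4.000944) = -1.11851.
Therefore gamma(2) = -1.1185 (to 4 decimal places).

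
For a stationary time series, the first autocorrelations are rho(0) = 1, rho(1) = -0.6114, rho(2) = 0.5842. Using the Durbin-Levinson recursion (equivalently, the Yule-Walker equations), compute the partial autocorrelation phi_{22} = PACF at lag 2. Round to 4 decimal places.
\phi_{22} = 0.3360

The PACF at lag k is phi_{kk}, the last component of the solution
to the Yule-Walker system G_k phi = r_k where
  (G_k)_{ij} = rho(|i - j|), (r_k)_i = rho(i), i,j = 1..k.
Equivalently, Durbin-Levinson gives phi_{kk} iteratively:
  phi_{11} = rho(1)
  phi_{kk} = [rho(k) - sum_{j=1..k-1} phi_{k-1,j} rho(k-j)]
            / [1 - sum_{j=1..k-1} phi_{k-1,j} rho(j)],
  phi_{k,j} = phi_{k-1,j} - phi_{kk} phi_{k-1,k-j},  j = 1..k-1.
Step k = 1:
  phi_11 = rho(1) = -0.6114.
Step k = 2:
  phi_22 = [rho(2) - phi_11 rho(1)] / [1 - phi_11 rho(1)] = [0.5842 - (-0.6114)(-0.6114)] / [1 - (-0.6114)(-0.6114)]
         = 0.21039004 / 0.62619004 = 0.336.
Therefore phi_{22} = 0.3360.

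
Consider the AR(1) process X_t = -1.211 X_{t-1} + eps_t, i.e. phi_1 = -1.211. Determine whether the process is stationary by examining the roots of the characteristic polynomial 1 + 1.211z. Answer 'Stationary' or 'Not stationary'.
\text{Not stationary}

The AR(p) characteristic polynomial is P(z) = 1 + 1.211z.
Stationarity requires all roots to lie outside the unit circle, i.e. |z| > 1 for every root.
This is linear in z: 1 + (1.211) z = 0  =>  z = -1/(1.211) = -0.825764,  |z| = 0.825764.
Moduli of all roots: 0.8258.
All moduli strictly greater than 1? No.
Verdict: Not stationary.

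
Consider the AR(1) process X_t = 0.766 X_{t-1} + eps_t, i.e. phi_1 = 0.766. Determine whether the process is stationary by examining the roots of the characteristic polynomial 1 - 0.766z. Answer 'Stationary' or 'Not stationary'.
\text{Stationary}

The AR(p) characteristic polynomial is P(z) = 1 - 0.766z.
Stationarity requires all roots to lie outside the unit circle, i.e. |z| > 1 for every root.
This is linear in z: 1 + (-0.766) z = 0  =>  z = -1/(-0.766) = 1.305483,  |z| = 1.305483.
Moduli of all roots: 1.3055.
All moduli strictly greater than 1? Yes.
Verdict: Stationary.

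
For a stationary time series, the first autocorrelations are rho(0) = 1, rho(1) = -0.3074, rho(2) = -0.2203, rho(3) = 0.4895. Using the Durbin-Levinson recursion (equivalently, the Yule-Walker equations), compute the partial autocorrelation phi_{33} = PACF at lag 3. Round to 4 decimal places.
\phi_{33} = 0.3660

The PACF at lag k is phi_{kk}, the last component of the solution
to the Yule-Walker system G_k phi = r_k where
  (G_k)_{ij} = rho(|i - j|), (r_k)_i = rho(i), i,j = 1..k.
Equivalently, Durbin-Levinson gives phi_{kk} iteratively:
  phi_{11} = rho(1)
  phi_{kk} = [rho(k) - sum_{j=1..k-1} phi_{k-1,j} rho(k-j)]
            / [1 - sum_{j=1..k-1} phi_{k-1,j} rho(j)],
  phi_{k,j} = phi_{k-1,j} - phi_{kk} phi_{k-1,k-j},  j = 1..k-1.
Step k = 1:
  phi_11 = rho(1) = -0.3074.
Step k = 2:
  phi_22 = [rho(2) - phi_11 rho(1)] / [1 - phi_11 rho(1)] = [-0.2203 - (-0.3074)(-0.3074)] / [1 - (-0.3074)(-0.3074)]
         = -0.31479476 / 0.90550524 = -0.347645.
  Update: phi_21 = phi_11 - phi_22 phi_11 = -0.3074 - (-0.347645)(-0.3074) = -0.414266.
Step k = 3:
  phi_33 = [rho(3) - phi_21 rho(2) - phi_22 rho(1)] / [1 - phi_21 rho(1) - phi_22 rho(2)]
    numerator   = 0.4895 - (-0.414266)(-0.2203) - (-0.347645)(-0.3074) = 0.29137095
    denominator = 1 - (-0.414266)(-0.3074) - (-0.347645)(-0.2203) = 0.79606828
  phi_33 = 0.29137095 / 0.79606828 = 0.366.
Therefore phi_{33} = 0.3660.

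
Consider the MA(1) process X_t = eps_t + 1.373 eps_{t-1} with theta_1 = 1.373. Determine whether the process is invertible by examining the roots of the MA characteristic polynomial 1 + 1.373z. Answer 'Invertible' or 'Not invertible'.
\text{Not invertible}

The MA(q) characteristic polynomial is P(z) = 1 + 1.373z.
Invertibility requires all roots to lie outside the unit circle, i.e. |z| > 1 for every root.
This is linear in z: 1 + (1.373) z = 0  =>  z = -1/(1.373) = -0.728332,  |z| = 0.728332.
Moduli of all roots: 0.7283.
All moduli strictly greater than 1? No.
Verdict: Not invertible.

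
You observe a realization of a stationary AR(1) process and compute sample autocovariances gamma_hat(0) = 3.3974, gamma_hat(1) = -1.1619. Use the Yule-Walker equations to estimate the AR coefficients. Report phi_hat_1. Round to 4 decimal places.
\hat\phi_{1} = -0.3420

The Yule-Walker equations for an AR(p) process read, in matrix form,
  Gamma_p phi = r_p,   with   (Gamma_p)_{ij} = gamma(|i - j|),
                       (r_p)_i = gamma(i),   i,j = 1..p.
Substitute the sample gammas (Toeplitz matrix and right-hand side of size 1):
  Gamma_p = [[3.3974]]
  r_p     = [-1.1619]
With p = 1 this is the single equation gamma(0) phi_1 = gamma(1):
  phi_hat_1 = gamma(1) / gamma(0) = -1.1619 / 3.3974 = -0.3420.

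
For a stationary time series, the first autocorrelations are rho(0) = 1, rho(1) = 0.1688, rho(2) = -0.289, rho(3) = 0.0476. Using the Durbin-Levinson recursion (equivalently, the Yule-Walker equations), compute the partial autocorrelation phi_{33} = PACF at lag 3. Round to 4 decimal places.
\phi_{33} = 0.1930

The PACF at lag k is phi_{kk}, the last component of the solution
to the Yule-Walker system G_k phi = r_k where
  (G_k)_{ij} = rho(|i - j|), (r_k)_i = rho(i), i,j = 1..k.
Equivalently, Durbin-Levinson gives phi_{kk} iteratively:
  phi_{11} = rho(1)
  phi_{kk} = [rho(k) - sum_{j=1..k-1} phi_{k-1,j} rho(k-j)]
            / [1 - sum_{j=1..k-1} phi_{k-1,j} rho(j)],
  phi_{k,j} = phi_{k-1,j} - phi_{kk} phi_{k-1,k-j},  j = 1..k-1.
Step k = 1:
  phi_11 = rho(1) = 0.1688.
Step k = 2:
  phi_22 = [rho(2) - phi_11 rho(1)] / [1 - phi_11 rho(1)] = [-0.289 - (0.1688)(0.1688)] / [1 - (0.1688)(0.1688)]
         = -0.31749344 / 0.97150656 = -0.326805.
  Update: phi_21 = phi_11 - phi_22 phi_11 = 0.1688 - (-0.326805)(0.1688) = 0.223965.
Step k = 3:
  phi_33 = [rho(3) - phi_21 rho(2) - phi_22 rho(1)] / [1 - phi_21 rho(1) - phi_22 rho(2)]
    numerator   = 0.0476 - (0.223965)(-0.289) - (-0.326805)(0.1688) = 0.16749053
    denominator = 1 - (0.223965)(0.1688) - (-0.326805)(-0.289) = 0.86774804
  phi_33 = 0.16749053 / 0.86774804 = 0.193.
Therefore phi_{33} = 0.1930.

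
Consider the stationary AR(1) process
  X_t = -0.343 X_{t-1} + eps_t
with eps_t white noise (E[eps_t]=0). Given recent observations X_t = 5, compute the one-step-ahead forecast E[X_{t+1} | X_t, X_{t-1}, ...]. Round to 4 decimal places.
E[X_{t+1} \mid \mathcal F_t] = -1.7150

For an AR(p) model X_t = c + sum_i phi_i X_{t-i} + eps_t, the
one-step-ahead conditional mean is
  E[X_{t+1} | X_t, ...] = c + sum_i phi_i X_{t+1-i}.
Substitute known values:
  E[X_{t+1} | ...] = (-0.343) * (5)
                   = -1.7150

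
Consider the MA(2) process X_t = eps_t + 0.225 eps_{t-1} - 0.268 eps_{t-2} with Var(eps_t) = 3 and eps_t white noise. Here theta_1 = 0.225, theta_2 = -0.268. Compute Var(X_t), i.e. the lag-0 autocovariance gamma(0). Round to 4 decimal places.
\gamma(0) = 3.3673

For an MA(q) process X_t = eps_t + sum_i theta_i eps_{t-i} with
Var(eps_t) = sigma^2, the variance is
  gamma(0) = sigma^2 * (1 + sum_i theta_i^2).
  sum_i theta_i^2 = (0.225)^2 + (-0.268)^2 = 0.050625 + 0.071824 = 0.122449.
  gamma(0) = 3 * (1 + 0.122449) = 3 * 1.122449 = 3.367347, which rounds to 3.3673.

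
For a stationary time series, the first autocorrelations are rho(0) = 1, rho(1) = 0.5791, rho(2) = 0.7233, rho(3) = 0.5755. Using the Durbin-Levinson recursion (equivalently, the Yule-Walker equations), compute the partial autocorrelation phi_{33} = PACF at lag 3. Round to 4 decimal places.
\phi_{33} = 0.1440

The PACF at lag k is phi_{kk}, the last component of the solution
to the Yule-Walker system G_k phi = r_k where
  (G_k)_{ij} = rho(|i - j|), (r_k)_i = rho(i), i,j = 1..k.
Equivalently, Durbin-Levinson gives phi_{kk} iteratively:
  phi_{11} = rho(1)
  phi_{kk} = [rho(k) - sum_{j=1..k-1} phi_{k-1,j} rho(k-j)]
            / [1 - sum_{j=1..k-1} phi_{k-1,j} rho(j)],
  phi_{k,j} = phi_{k-1,j} - phi_{kk} phi_{k-1,k-j},  j = 1..k-1.
Step k = 1:
  phi_11 = rho(1) = 0.5791.
Step k = 2:
  phi_22 = [rho(2) - phi_11 rho(1)] / [1 - phi_11 rho(1)] = [0.7233 - (0.5791)(0.5791)] / [1 - (0.5791)(0.5791)]
         = 0.38794319 / 0.66464319 = 0.583686.
  Update: phi_21 = phi_11 - phi_22 phi_11 = 0.5791 - (0.583686)(0.5791) = 0.241087.
Step k = 3:
  phi_33 = [rho(3) - phi_21 rho(2) - phi_22 rho(1)] / [1 - phi_21 rho(1) - phi_22 rho(2)]
    numerator   = 0.5755 - (0.241087)(0.7233) - (0.583686)(0.5791) = 0.06310883
    denominator = 1 - (0.241087)(0.5791) - (0.583686)(0.7233) = 0.43820603
  phi_33 = 0.06310883 / 0.43820603 = 0.144.
Therefore phi_{33} = 0.1440.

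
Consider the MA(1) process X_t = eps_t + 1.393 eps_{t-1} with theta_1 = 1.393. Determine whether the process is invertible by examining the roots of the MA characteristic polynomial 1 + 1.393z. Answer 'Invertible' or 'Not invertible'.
\text{Not invertible}

The MA(q) characteristic polynomial is P(z) = 1 + 1.393z.
Invertibility requires all roots to lie outside the unit circle, i.e. |z| > 1 for every root.
This is linear in z: 1 + (1.393) z = 0  =>  z = -1/(1.393) = -0.717875,  |z| = 0.717875.
Moduli of all roots: 0.7179.
All moduli strictly greater than 1? No.
Verdict: Not invertible.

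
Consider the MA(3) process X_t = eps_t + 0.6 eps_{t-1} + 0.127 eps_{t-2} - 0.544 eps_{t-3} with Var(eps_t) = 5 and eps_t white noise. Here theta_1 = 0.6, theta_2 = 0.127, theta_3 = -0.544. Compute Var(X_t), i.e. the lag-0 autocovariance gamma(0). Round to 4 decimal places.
\gamma(0) = 8.3603

For an MA(q) process X_t = eps_t + sum_i theta_i eps_{t-i} with
Var(eps_t) = sigma^2, the variance is
  gamma(0) = sigma^2 * (1 + sum_i theta_i^2).
  sum_i theta_i^2 = (0.6)^2 + (0.127)^2 + (-0.544)^2 = 0.36 + 0.016129 + 0.295936 = 0.672065.
  gamma(0) = 5 * (1 + 0.672065) = 5 * 1.672065 = 8.360325, which rounds to 8.3603.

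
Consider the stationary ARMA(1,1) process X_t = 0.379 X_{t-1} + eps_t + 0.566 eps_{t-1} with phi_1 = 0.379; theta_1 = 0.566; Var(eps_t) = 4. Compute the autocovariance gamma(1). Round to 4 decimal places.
\gamma(1) = 5.3609

Multiply the model equation by X_{t-k} and take expectations. With theta_0 = psi_0 = 1 and psi_j the MA(infinity) weights, this gives
  gamma(k) - sum_i phi_i gamma(k-i) = c_k,
  c_k = sigma^2 * sum_{j=k..q} theta_j psi_{j-k}   (c_k = 0 for k > q),
using gamma(-m) = gamma(m).
psi-weights needed (psi_j = theta_j + sum_i phi_i psi_{j-i}):
  psi_1 = theta_1 + phi_1 = 0.566 + (0.379) = 0.945
Right-hand sides:
  c_0 = sigma^2 (1 + theta_1 psi_1) = 4 * (1 + (0.566)(0.945)) = 4 * 1.53487 = 6.13948
  c_1 = sigma^2 theta_1 = 4 * (0.566) = 2.264
  c_2 = 0
Equations for k = 0 and k = 1 (AR order 1):
  gamma(0) = phi_1 gamma(1) + c_0
  gamma(1) = phi_1 gamma(0) + c_1
Substituting the second into the first: gamma(0) (1 - phi_1^2) = c_0 + phi_1 c_1, so
  gamma(0) = (c_0 + phi_1 c_1) / (1 - phi_1^2) = (6.13948 + (0.379)(2.264)) / (1 - (0.379)^2) = 6.997536 / 0.856359 = 8.171265.
  gamma(1) = phi_1 gamma(0) + c_1 = (0.379)(8.171265) + (2.264) = 5.360909.
Therefore gamma(1) = 5.3609 (to 4 decimal places).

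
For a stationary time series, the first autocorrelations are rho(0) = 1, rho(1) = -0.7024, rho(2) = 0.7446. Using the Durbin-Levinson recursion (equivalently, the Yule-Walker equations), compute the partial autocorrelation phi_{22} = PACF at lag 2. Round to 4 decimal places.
\phi_{22} = 0.4959

The PACF at lag k is phi_{kk}, the last component of the solution
to the Yule-Walker system G_k phi = r_k where
  (G_k)_{ij} = rho(|i - j|), (r_k)_i = rho(i), i,j = 1..k.
Equivalently, Durbin-Levinson gives phi_{kk} iteratively:
  phi_{11} = rho(1)
  phi_{kk} = [rho(k) - sum_{j=1..k-1} phi_{k-1,j} rho(k-j)]
            / [1 - sum_{j=1..k-1} phi_{k-1,j} rho(j)],
  phi_{k,j} = phi_{k-1,j} - phi_{kk} phi_{k-1,k-j},  j = 1..k-1.
Step k = 1:
  phi_11 = rho(1) = -0.7024.
Step k = 2:
  phi_22 = [rho(2) - phi_11 rho(1)] / [1 - phi_11 rho(1)] = [0.7446 - (-0.7024)(-0.7024)] / [1 - (-0.7024)(-0.7024)]
         = 0.25123424 / 0.50663424 = 0.4959.
Therefore phi_{22} = 0.4959.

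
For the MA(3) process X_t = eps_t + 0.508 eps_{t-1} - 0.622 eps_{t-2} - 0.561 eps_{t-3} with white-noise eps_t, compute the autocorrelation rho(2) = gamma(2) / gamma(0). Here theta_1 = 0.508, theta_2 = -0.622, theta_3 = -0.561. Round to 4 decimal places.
\rho(2) = -0.4628

For an MA(q) process with theta_0 = 1, the autocovariance is
  gamma(k) = sigma^2 * sum_{i=0..q-k} theta_i * theta_{i+k},
and rho(k) = gamma(k) / gamma(0). Sigma^2 cancels.
  numerator   = (1)*(-0.622) + (0.508)*(-0.561) = -0.906988.
  denominator = (1)^2 + (0.508)^2 + (-0.622)^2 + (-0.561)^2 = 1.959669.
  rho(2) = -0.906988 / 1.959669 = -0.4628.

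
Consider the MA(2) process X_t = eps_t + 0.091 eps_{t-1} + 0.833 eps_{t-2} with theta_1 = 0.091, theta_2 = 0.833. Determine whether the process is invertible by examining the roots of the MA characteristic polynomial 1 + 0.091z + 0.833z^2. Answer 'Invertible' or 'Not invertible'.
\text{Invertible}

The MA(q) characteristic polynomial is P(z) = 1 + 0.091z + 0.833z^2.
Invertibility requires all roots to lie outside the unit circle, i.e. |z| > 1 for every root.
Set 1 + (0.091) z + (0.833) z^2 = 0, i.e. a z^2 + b z + c = 0 with a = 0.833, b = 0.091, c = 1.
Discriminant D = b^2 - 4ac = (0.091)^2 - 4*(0.833)*1 = 0.008281 - (3.332) = -3.323719.
D < 0, so the roots are the complex-conjugate pair z = (-b +/- i sqrt(-D)) / (2a) = -0.0546 +/- 1.0943i.
For a conjugate pair |z|^2 = z * conj(z) = (product of roots) = c/a = 1/(0.833) = 1.20048, so |z| = sqrt(1.20048) = 1.0957 for both roots.
Moduli of all roots: 1.0957, 1.0957.
All moduli strictly greater than 1? Yes.
Verdict: Invertible.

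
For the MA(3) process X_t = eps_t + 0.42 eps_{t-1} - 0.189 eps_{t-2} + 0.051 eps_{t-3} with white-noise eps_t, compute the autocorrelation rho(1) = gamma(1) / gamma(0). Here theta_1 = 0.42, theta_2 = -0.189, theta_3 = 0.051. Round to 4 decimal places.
\rho(1) = 0.2725

For an MA(q) process with theta_0 = 1, the autocovariance is
  gamma(k) = sigma^2 * sum_{i=0..q-k} theta_i * theta_{i+k},
and rho(k) = gamma(k) / gamma(0). Sigma^2 cancels.
  numerator   = (1)*(0.42) + (0.42)*(-0.189) + (-0.189)*(0.051) = 0.330981.
  denominator = (1)^2 + (0.42)^2 + (-0.189)^2 + (0.051)^2 = 1.214722.
  rho(1) = 0.330981 / 1.214722 = 0.2725.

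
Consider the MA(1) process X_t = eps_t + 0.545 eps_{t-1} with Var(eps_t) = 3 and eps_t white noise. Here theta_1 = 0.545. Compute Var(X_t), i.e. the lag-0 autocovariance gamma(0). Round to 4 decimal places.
\gamma(0) = 3.8911

For an MA(q) process X_t = eps_t + sum_i theta_i eps_{t-i} with
Var(eps_t) = sigma^2, the variance is
  gamma(0) = sigma^2 * (1 + sum_i theta_i^2).
  sum_i theta_i^2 = (0.545)^2 = 0.297025.
  gamma(0) = 3 * (1 + 0.297025) = 3 * 1.297025 = 3.891075, which rounds to 3.8911.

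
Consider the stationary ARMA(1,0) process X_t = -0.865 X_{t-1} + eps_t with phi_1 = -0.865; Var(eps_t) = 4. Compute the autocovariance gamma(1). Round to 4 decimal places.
\gamma(1) = -13.7424

Multiply the model equation by X_{t-k} and take expectations. With theta_0 = psi_0 = 1 and psi_j the MA(infinity) weights, this gives
  gamma(k) - sum_i phi_i gamma(k-i) = c_k,
  c_k = sigma^2 * sum_{j=k..q} theta_j psi_{j-k}   (c_k = 0 for k > q),
using gamma(-m) = gamma(m).
Pure AR (q = 0): c_0 = sigma^2 = 4, c_k = 0 for k >= 1.
Equations for k = 0 and k = 1 (AR order 1):
  gamma(0) = phi_1 gamma(1) + c_0
  gamma(1) = phi_1 gamma(0) + c_1
Substituting the second into the first: gamma(0) (1 - phi_1^2) = c_0 + phi_1 c_1, so
  gamma(0) = c_0 / (1 - phi_1^2) = 4 / (1 - (-0.865)^2) = 4 / 0.251775 = 15.887201.
  gamma(1) = phi_1 gamma(0) = (-0.865)(15.887201) = -13.742429.
Therefore gamma(1) = -13.7424 (to 4 decimal places).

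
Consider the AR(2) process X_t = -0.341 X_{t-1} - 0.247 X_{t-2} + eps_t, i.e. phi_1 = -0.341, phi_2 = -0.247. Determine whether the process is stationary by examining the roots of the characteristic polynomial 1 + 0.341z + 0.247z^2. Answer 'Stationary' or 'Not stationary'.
\text{Stationary}

The AR(p) characteristic polynomial is P(z) = 1 + 0.341z + 0.247z^2.
Stationarity requires all roots to lie outside the unit circle, i.e. |z| > 1 for every root.
Set 1 + (0.341) z + (0.247) z^2 = 0, i.e. a z^2 + b z + c = 0 with a = 0.247, b = 0.341, c = 1.
Discriminant D = b^2 - 4ac = (0.341)^2 - 4*(0.247)*1 = 0.116281 - (0.988) = -0.871719.
D < 0, so the roots are the complex-conjugate pair z = (-b +/- i sqrt(-D)) / (2a) = -0.6903 +/- 1.89i.
For a conjugate pair |z|^2 = z * conj(z) = (product of roots) = c/a = 1/(0.247) = 4.048583, so |z| = sqrt(4.048583) = 2.0121 for both roots.
Moduli of all roots: 2.0121, 2.0121.
All moduli strictly greater than 1? Yes.
Verdict: Stationary.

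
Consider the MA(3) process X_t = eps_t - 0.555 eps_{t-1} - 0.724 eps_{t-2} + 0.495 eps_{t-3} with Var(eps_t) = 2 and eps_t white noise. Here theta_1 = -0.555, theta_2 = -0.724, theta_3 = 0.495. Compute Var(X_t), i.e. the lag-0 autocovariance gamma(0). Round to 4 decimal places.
\gamma(0) = 4.1545

For an MA(q) process X_t = eps_t + sum_i theta_i eps_{t-i} with
Var(eps_t) = sigma^2, the variance is
  gamma(0) = sigma^2 * (1 + sum_i theta_i^2).
  sum_i theta_i^2 = (-0.555)^2 + (-0.724)^2 + (0.495)^2 = 0.308025 + 0.524176 + 0.245025 = 1.077226.
  gamma(0) = 2 * (1 + 1.077226) = 2 * 2.077226 = 4.154452, which rounds to 4.1545.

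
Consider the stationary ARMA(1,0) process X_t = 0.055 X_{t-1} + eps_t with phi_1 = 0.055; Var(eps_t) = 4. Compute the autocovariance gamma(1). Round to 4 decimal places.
\gamma(1) = 0.2207

Multiply the model equation by X_{t-k} and take expectations. With theta_0 = psi_0 = 1 and psi_j the MA(infinity) weights, this gives
  gamma(k) - sum_i phi_i gamma(k-i) = c_k,
  c_k = sigma^2 * sum_{j=k..q} theta_j psi_{j-k}   (c_k = 0 for k > q),
using gamma(-m) = gamma(m).
Pure AR (q = 0): c_0 = sigma^2 = 4, c_k = 0 for k >= 1.
Equations for k = 0 and k = 1 (AR order 1):
  gamma(0) = phi_1 gamma(1) + c_0
  gamma(1) = phi_1 gamma(0) + c_1
Substituting the second into the first: gamma(0) (1 - phi_1^2) = c_0 + phi_1 c_1, so
  gamma(0) = c_0 / (1 - phi_1^2) = 4 / (1 - (0.055)^2) = 4 / 0.996975 = 4.012137.
  gamma(1) = phi_1 gamma(0) = (0.055)(4.012137) = 0.220668.
Therefore gamma(1) = 0.2207 (to 4 decimal places).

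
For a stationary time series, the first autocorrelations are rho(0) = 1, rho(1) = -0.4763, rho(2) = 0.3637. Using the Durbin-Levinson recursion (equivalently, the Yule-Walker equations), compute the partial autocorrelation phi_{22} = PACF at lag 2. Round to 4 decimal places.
\phi_{22} = 0.1770

The PACF at lag k is phi_{kk}, the last component of the solution
to the Yule-Walker system G_k phi = r_k where
  (G_k)_{ij} = rho(|i - j|), (r_k)_i = rho(i), i,j = 1..k.
Equivalently, Durbin-Levinson gives phi_{kk} iteratively:
  phi_{11} = rho(1)
  phi_{kk} = [rho(k) - sum_{j=1..k-1} phi_{k-1,j} rho(k-j)]
            / [1 - sum_{j=1..k-1} phi_{k-1,j} rho(j)],
  phi_{k,j} = phi_{k-1,j} - phi_{kk} phi_{k-1,k-j},  j = 1..k-1.
Step k = 1:
  phi_11 = rho(1) = -0.4763.
Step k = 2:
  phi_22 = [rho(2) - phi_11 rho(1)] / [1 - phi_11 rho(1)] = [0.3637 - (-0.4763)(-0.4763)] / [1 - (-0.4763)(-0.4763)]
         = 0.13683831 / 0.77313831 = 0.177.
Therefore phi_{22} = 0.1770.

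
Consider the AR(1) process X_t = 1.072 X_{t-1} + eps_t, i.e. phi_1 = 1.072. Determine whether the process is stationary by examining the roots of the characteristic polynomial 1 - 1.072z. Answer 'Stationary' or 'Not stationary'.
\text{Not stationary}

The AR(p) characteristic polynomial is P(z) = 1 - 1.072z.
Stationarity requires all roots to lie outside the unit circle, i.e. |z| > 1 for every root.
This is linear in z: 1 + (-1.072) z = 0  =>  z = -1/(-1.072) = 0.932836,  |z| = 0.932836.
Moduli of all roots: 0.9328.
All moduli strictly greater than 1? No.
Verdict: Not stationary.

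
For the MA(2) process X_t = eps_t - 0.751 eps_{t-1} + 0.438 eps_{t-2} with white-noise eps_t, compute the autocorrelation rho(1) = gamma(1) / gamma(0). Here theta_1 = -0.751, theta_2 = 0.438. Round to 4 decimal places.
\rho(1) = -0.6151

For an MA(q) process with theta_0 = 1, the autocovariance is
  gamma(k) = sigma^2 * sum_{i=0..q-k} theta_i * theta_{i+k},
and rho(k) = gamma(k) / gamma(0). Sigma^2 cancels.
  numerator   = (1)*(-0.751) + (-0.751)*(0.438) = -1.079938.
  denominator = (1)^2 + (-0.751)^2 + (0.438)^2 = 1.755845.
  rho(1) = -1.079938 / 1.755845 = -0.6151.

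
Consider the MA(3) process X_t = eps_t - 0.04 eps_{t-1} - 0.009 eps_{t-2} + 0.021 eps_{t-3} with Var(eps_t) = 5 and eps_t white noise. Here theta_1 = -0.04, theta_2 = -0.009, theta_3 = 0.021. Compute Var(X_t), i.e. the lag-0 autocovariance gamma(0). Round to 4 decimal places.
\gamma(0) = 5.0106

For an MA(q) process X_t = eps_t + sum_i theta_i eps_{t-i} with
Var(eps_t) = sigma^2, the variance is
  gamma(0) = sigma^2 * (1 + sum_i theta_i^2).
  sum_i theta_i^2 = (-0.04)^2 + (-0.009)^2 + (0.021)^2 = 0.0016 + 0.000081 + 0.000441 = 0.002122.
  gamma(0) = 5 * (1 + 0.002122) = 5 * 1.002122 = 5.01061, which rounds to 5.0106.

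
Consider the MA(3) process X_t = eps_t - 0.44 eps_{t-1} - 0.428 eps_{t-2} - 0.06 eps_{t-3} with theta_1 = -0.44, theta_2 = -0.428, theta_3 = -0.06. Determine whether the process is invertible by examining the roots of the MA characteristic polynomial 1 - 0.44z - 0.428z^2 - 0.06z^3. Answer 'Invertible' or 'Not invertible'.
\text{Invertible}

The MA(q) characteristic polynomial is P(z) = 1 - 0.44z - 0.428z^2 - 0.06z^3.
Invertibility requires all roots to lie outside the unit circle, i.e. |z| > 1 for every root.
Degree 3: look for a simple real root z0 first, then factor out (1 - z/z0) and solve the remaining quadratic.
Testing z0 = -5: P(-5) = 1 + (-0.44)(-5) + (-0.428)(-5)^2 + (-0.06)(-5)^3
  = 1 + (2.2) + (-10.7) + (7.5) = 0.  So z_0 = -5 is a root, |z_0| = 5.
Divide out the factor (1 + 0.2 z) = (1 - z/z0) (since 1/z0 = -0.2):
  P(z) = (1 + 0.2 z)(1 + (-0.64) z + (-0.3) z^2)
  [check: z-coef -0.64 - (-0.2) = -0.44; z^2-coef -0.3 - (-0.2)(-0.64) = -0.428; z^3-coef -(-0.2)(-0.3) = -0.06.]
Remaining roots from the quadratic factor 1 + (-0.64) z + (-0.3) z^2:
  Set 1 + (-0.64) z + (-0.3) z^2 = 0, i.e. a z^2 + b z + c = 0 with a = -0.3, b = -0.64, c = 1.
  Discriminant D = b^2 - 4ac = (-0.64)^2 - 4*(-0.3)*1 = 0.4096 - (-1.2) = 1.6096.
  D >= 0, so the roots are real: z = (-b +/- sqrt(D)) / (2a) = (0.64 +/- 1.2687) / (-0.6).
    z_1 = (0.64 + 1.2687) / (-0.6) = -3.1812,   |z_1| = 3.1812.
    z_2 = (0.64 - 1.2687) / (-0.6) = 1.0478,   |z_2| = 1.0478.
Moduli of all roots: 5.0000, 3.1812, 1.0478.
All moduli strictly greater than 1? Yes.
Verdict: Invertible.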